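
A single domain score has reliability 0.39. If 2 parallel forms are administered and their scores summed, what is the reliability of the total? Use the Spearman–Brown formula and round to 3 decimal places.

0.561

ρ_k = kρ / (1 + (k−1)ρ) = 2·0.39 / (1 + 1·0.39) = 0.780 / 1.390 = 0.561.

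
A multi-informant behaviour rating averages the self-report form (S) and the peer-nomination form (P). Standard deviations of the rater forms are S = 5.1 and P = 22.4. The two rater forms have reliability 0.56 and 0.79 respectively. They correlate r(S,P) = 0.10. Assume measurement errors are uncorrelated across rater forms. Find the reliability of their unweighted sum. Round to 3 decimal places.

0.788

Var(S+P) = 5.1² + 22.4² + 2·[5.1·22.4·0.10] = 527.77 + 22.848 = 550.618.
With uncorrelated errors the cross-covariances are all true-score covariance, so they carry over unchanged; only the diagonal terms shrink to ρᵢσᵢ².
True-score variance = [5.1²·0.56 + 22.4²·0.79] + 22.848 = 410.956 + 22.848 = 433.804.
Reliability = 433.804 / 550.618 = 0.788.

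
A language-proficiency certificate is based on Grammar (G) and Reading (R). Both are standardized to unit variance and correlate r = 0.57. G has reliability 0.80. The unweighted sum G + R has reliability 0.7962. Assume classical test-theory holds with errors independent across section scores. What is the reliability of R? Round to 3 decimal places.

0.560

Var(G+R) = 2 + 2·0.57 = 3.140.
True-score variance = ρ_G + ρ_R + 2·0.57, so 0.7962 = (0.80 + ρ_R + 1.14) / 3.140.
ρ_R = 0.7962·3.140 − 0.80 − 1.14 = 0.560.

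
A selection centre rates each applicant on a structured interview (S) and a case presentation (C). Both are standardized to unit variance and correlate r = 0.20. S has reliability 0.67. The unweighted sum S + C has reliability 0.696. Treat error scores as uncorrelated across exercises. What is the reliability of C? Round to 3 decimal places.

Var(S+C) = 2 + 2·0.20 = 2.400.
True-score variance = ρ_S + ρ_C + 2·0.20, so 0.696 = (0.67 + ρ_C + 0.40) / 2.400.
ρ_C = 0.696·2.400 − 0.67 − 0.40 = 0.600.

0.600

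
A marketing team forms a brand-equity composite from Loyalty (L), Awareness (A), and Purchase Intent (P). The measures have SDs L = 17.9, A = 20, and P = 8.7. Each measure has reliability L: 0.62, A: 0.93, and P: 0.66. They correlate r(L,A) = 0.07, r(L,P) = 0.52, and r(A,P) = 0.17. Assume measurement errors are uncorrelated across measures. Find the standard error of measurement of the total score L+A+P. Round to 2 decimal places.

Var(total) = 796.1 + 271.239 = 1067.34.
True-score variance = 620.61 + 271.239 = 891.849, so reliability = 0.8356.
Error variance = 1067.34 − 891.849 = 175.49; SEM = √175.49 = 13.25.

13.25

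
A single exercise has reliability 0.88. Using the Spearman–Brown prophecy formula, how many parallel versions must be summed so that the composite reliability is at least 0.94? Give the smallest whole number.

k ≥ ρ*(1−ρ₁)/(ρ₁(1−ρ*)) = 0.94·0.12 / (0.88·0.06) = 2.136.
Smallest integer k = 3.

3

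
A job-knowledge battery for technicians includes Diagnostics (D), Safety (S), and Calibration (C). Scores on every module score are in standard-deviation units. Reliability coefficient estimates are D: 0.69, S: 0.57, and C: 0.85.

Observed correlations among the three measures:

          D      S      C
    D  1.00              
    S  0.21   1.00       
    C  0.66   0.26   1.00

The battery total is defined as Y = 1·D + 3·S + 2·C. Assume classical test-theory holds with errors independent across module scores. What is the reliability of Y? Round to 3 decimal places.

0.773

Var(Y) = 1 + 3² + 2² + 2·[3·0.21 + 2·0.66 + 6·0.26] = 14 + 7.02 = 21.02.
With uncorrelated errors the cross-covariances are all true-score covariance, so they carry over unchanged; only the diagonal terms shrink to ρᵢσᵢ².
True-score variance = [0.69 + 3²·0.57 + 2²·0.85] + 7.02 = 9.22 + 7.02 = 16.24.
Reliability = 16.24 / 21.02 = 0.773.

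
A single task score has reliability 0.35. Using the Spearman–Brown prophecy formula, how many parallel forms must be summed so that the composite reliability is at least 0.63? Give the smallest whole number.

k ≥ ρ*(1−ρ₁)/(ρ₁(1−ρ*)) = 0.63·0.65 / (0.35·0.37) = 3.162.
Smallest integer k = 4.

4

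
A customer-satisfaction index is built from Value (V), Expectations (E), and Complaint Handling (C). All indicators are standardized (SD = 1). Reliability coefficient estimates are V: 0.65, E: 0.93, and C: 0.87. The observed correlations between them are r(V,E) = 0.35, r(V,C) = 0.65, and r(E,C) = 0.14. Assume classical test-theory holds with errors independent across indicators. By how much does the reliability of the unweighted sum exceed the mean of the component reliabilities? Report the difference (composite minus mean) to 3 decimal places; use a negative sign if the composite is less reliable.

0.079

Var(sum) = 3 + 2.28 = 5.28; true-score variance = 2.45 + 2.28 = 4.73; composite reliability = 0.8958.
Mean component reliability = 0.8167.
Difference = 0.8958 − 0.8167 = 0.079.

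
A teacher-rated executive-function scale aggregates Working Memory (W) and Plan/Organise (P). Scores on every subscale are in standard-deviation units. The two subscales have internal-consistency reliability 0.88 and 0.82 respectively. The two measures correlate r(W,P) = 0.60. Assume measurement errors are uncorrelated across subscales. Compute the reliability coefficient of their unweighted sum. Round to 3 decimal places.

Var(W+P) = 2 + 2·[0.60] = 2 + 1.2 = 3.2.
With uncorrelated errors the cross-covariances are all true-score covariance, so they carry over unchanged; only the diagonal terms shrink to ρᵢσᵢ².
True-score variance = [0.88 + 0.82] + 1.2 = 1.7 + 1.2 = 2.9.
Reliability = 2.9 / 3.2 = 0.906.

0.906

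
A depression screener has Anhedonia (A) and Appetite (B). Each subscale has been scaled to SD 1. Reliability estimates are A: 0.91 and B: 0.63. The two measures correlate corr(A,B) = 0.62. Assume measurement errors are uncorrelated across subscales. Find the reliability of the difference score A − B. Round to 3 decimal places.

Var(A−B) = 1 + 1 − 2·0.62 = 2 − 1.24 = 0.76.
With uncorrelated errors the cross-covariances are all true-score covariance, so they carry over unchanged; only the diagonal terms shrink to ρᵢσᵢ².
True-score variance = [0.91 + 0.63] − 1.24 = 1.54 − 1.24 = 0.3.
Reliability = 0.3 / 0.76 = 0.395.

0.395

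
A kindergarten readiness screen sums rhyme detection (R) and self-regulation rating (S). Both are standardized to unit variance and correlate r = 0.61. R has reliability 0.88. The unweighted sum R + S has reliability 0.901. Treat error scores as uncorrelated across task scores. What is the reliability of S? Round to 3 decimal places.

0.801

Var(R+S) = 2 + 2·0.61 = 3.220.
True-score variance = ρ_R + ρ_S + 2·0.61, so 0.901 = (0.88 + ρ_S + 1.22) / 3.220.
ρ_S = 0.901·3.220 − 0.88 − 1.22 = 0.801.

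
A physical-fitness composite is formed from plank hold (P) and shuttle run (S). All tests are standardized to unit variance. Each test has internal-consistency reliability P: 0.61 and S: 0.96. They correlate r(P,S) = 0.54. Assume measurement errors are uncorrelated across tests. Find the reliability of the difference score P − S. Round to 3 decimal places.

Var(P−S) = 1 + 1 − 2·0.54 = 2 − 1.08 = 0.92.
Because errors are independent across components, Cov(Tᵢ,Tⱼ) = Cov(Xᵢ,Xⱼ); the off-diagonal part of the true-score variance is the same as above.
True-score variance = [0.61 + 0.96] − 1.08 = 1.57 − 1.08 = 0.49.
Reliability = 0.49 / 0.92 = 0.533.

0.533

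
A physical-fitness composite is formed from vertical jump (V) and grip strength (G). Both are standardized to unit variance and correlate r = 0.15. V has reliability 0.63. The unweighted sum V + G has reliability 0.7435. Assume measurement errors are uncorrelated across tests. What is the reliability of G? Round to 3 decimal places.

0.780

Var(V+G) = 2 + 2·0.15 = 2.300.
True-score variance = ρ_V + ρ_G + 2·0.15, so 0.7435 = (0.63 + ρ_G + 0.30) / 2.300.
ρ_G = 0.7435·2.300 − 0.63 − 0.30 = 0.780.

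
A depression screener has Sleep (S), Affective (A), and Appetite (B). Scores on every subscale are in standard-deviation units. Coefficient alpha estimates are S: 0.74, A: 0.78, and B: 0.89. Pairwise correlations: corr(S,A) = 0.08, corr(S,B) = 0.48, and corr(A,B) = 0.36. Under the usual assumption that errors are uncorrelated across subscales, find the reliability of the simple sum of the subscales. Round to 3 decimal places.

0.878

Var(S+A+B) = 3 + 2·[0.08 + 0.48 + 0.36] = 3 + 1.84 = 4.84.
Because errors are independent across components, Cov(Tᵢ,Tⱼ) = Cov(Xᵢ,Xⱼ); the off-diagonal part of the true-score variance is the same as above.
True-score variance = [0.74 + 0.78 + 0.89] + 1.84 = 2.41 + 1.84 = 4.25.
Reliability = 4.25 / 4.84 = 0.878.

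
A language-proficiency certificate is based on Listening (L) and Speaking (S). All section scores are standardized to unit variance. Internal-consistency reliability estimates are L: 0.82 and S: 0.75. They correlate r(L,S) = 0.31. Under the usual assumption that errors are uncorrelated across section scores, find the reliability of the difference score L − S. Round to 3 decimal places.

0.688

Var(L−S) = 1 + 1 − 2·0.31 = 2 − 0.62 = 1.38.
With uncorrelated errors the cross-covariances are all true-score covariance, so they carry over unchanged; only the diagonal terms shrink to ρᵢσᵢ².
True-score variance = [0.82 + 0.75] − 0.62 = 1.57 − 0.62 = 0.95.
Reliability = 0.95 / 1.38 = 0.688.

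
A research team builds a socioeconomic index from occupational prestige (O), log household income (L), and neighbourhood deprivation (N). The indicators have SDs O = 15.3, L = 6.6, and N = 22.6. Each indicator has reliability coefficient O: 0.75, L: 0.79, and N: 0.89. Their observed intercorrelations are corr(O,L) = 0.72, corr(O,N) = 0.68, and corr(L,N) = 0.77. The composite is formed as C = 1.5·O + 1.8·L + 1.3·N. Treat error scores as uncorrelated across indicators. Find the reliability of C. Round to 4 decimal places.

Var(C) = 1.5²·15.3² + 1.8²·6.6² + 1.3²·22.6² + 2·[2.7·15.3·6.6·0.72 + 1.95·15.3·22.6·0.68 + 2.34·6.6·22.6·0.77] = 1531.02 + 1847.13 = 3378.15.
Because errors are independent across components, Cov(Tᵢ,Tⱼ) = Cov(Xᵢ,Xⱼ); the off-diagonal part of the true-score variance is the same as above.
True-score variance = [1.5²·15.3²·0.75 + 1.8²·6.6²·0.79 + 1.3²·22.6²·0.89] + 1847.13 = 1274.76 + 1847.13 = 3121.89.
Reliability = 3121.89 / 3378.15 = 0.9241.

0.9241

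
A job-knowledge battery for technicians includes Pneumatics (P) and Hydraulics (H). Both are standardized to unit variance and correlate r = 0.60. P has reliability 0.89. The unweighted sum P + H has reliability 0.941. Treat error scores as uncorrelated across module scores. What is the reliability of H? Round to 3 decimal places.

0.921

Var(P+H) = 2 + 2·0.60 = 3.200.
True-score variance = ρ_P + ρ_H + 2·0.60, so 0.941 = (0.89 + ρ_H + 1.20) / 3.200.
ρ_H = 0.941·3.200 − 0.89 − 1.20 = 0.921.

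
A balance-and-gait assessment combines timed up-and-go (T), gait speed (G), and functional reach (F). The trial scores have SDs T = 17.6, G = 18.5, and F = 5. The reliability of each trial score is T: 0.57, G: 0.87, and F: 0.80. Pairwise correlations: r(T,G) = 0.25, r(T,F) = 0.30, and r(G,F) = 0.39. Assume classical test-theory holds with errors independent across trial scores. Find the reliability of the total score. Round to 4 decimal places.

0.8106

Var(T+G+F) = 17.6² + 18.5² + 5² + 2·[17.6·18.5·0.25 + 17.6·5·0.30 + 18.5·5·0.39] = 677.01 + 287.75 = 964.76.
With uncorrelated errors the cross-covariances are all true-score covariance, so they carry over unchanged; only the diagonal terms shrink to ρᵢσᵢ².
True-score variance = [17.6²·0.57 + 18.5²·0.87 + 5²·0.80] + 287.75 = 494.321 + 287.75 = 782.071.
Reliability = 782.071 / 964.76 = 0.8106.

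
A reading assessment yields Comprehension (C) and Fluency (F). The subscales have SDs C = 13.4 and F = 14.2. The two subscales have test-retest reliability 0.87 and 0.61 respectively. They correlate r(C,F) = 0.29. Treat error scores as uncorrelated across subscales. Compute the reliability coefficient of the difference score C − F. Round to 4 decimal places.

Var(C−F) = 13.4² + 14.2² − 2·13.4·14.2·0.29 = 381.2 − 110.362 = 270.838.
Under uncorrelated errors the observed covariances equal the true-score covariances, so only the own-variance terms attenuate.
True-score variance = [13.4²·0.87 + 14.2²·0.61] − 110.362 = 279.218 − 110.362 = 168.855.
Reliability = 168.855 / 270.838 = 0.6235.

0.6235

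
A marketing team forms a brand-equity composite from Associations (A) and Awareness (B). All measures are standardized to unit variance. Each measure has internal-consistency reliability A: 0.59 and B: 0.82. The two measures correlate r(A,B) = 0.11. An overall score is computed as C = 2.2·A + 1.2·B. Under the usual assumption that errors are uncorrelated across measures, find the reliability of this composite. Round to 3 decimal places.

Var(C) = 2.2² + 1.2² + 2·[2.64·0.11] = 6.28 + 0.5808 = 6.8608.
Under uncorrelated errors the observed covariances equal the true-score covariances, so only the own-variance terms attenuate.
True-score variance = [2.2²·0.59 + 1.2²·0.82] + 0.5808 = 4.0364 + 0.5808 = 4.6172.
Reliability = 4.6172 / 6.8608 = 0.673.

0.673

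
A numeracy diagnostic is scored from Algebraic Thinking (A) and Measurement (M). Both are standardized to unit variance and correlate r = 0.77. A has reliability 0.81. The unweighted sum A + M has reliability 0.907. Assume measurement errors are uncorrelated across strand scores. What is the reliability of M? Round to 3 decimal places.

0.861

Var(A+M) = 2 + 2·0.77 = 3.540.
True-score variance = ρ_A + ρ_M + 2·0.77, so 0.907 = (0.81 + ρ_M + 1.54) / 3.540.
ρ_M = 0.907·3.540 − 0.81 − 1.54 = 0.861.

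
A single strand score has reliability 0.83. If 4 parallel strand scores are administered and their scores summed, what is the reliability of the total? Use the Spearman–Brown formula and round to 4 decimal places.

ρ_k = kρ / (1 + (k−1)ρ) = 4·0.83 / (1 + 3·0.83) = 3.320 / 3.490 = 0.9513.

0.9513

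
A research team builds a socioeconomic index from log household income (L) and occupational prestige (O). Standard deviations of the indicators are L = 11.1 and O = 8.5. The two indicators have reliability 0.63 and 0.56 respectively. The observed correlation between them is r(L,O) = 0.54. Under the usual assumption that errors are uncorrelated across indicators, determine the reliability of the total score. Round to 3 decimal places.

0.740

Var(L+O) = 11.1² + 8.5² + 2·[11.1·8.5·0.54] = 195.46 + 101.898 = 297.358.
Under uncorrelated errors the observed covariances equal the true-score covariances, so only the own-variance terms attenuate.
True-score variance = [11.1²·0.63 + 8.5²·0.56] + 101.898 = 118.082 + 101.898 = 219.98.
Reliability = 219.98 / 297.358 = 0.740.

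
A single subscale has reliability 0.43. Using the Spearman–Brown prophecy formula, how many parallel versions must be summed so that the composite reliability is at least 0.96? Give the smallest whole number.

32

k ≥ ρ*(1−ρ₁)/(ρ₁(1−ρ*)) = 0.96·0.57 / (0.43·0.04) = 31.814.
Smallest integer k = 32.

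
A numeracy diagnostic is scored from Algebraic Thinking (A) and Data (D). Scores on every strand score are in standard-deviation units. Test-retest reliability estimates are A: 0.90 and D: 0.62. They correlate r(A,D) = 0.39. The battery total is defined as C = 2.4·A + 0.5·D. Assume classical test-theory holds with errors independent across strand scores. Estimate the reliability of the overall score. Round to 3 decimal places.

Var(C) = 2.4² + 0.5² + 2·[1.2·0.39] = 6.01 + 0.936 = 6.946.
With uncorrelated errors the cross-covariances are all true-score covariance, so they carry over unchanged; only the diagonal terms shrink to ρᵢσᵢ².
True-score variance = [2.4²·0.90 + 0.5²·0.62] + 0.936 = 5.339 + 0.936 = 6.275.
Reliability = 6.275 / 6.946 = 0.903.

0.903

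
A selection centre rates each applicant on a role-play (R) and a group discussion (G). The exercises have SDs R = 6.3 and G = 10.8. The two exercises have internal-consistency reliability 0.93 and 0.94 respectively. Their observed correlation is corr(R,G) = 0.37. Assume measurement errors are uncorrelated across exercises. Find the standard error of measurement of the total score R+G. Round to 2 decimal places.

3.13

Var(total) = 156.33 + 50.3496 = 206.68.
True-score variance = 146.553 + 50.3496 = 196.903, so reliability = 0.9527.
Error variance = 206.68 − 196.903 = 9.7767; SEM = √9.7767 = 3.13.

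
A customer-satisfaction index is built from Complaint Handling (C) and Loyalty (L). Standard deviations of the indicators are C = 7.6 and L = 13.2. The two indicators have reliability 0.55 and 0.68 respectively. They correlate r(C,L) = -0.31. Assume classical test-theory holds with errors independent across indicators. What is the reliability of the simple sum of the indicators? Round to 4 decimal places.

0.5186

Var(C+L) = 7.6² + 13.2² + 2·[7.6·13.2·(-0.31)] = 232 − 62.1984 = 169.802.
Because errors are independent across components, Cov(Tᵢ,Tⱼ) = Cov(Xᵢ,Xⱼ); the off-diagonal part of the true-score variance is the same as above.
True-score variance = [7.6²·0.55 + 13.2²·0.68] − 62.1984 = 150.251 − 62.1984 = 88.0528.
Reliability = 88.0528 / 169.802 = 0.5186.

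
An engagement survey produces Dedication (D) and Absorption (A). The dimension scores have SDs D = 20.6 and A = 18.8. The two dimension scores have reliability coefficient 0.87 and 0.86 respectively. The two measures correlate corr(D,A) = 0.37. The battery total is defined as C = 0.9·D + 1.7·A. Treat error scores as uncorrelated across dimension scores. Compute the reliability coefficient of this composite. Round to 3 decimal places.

Var(C) = 0.9²·20.6² + 1.7²·18.8² + 2·[1.53·20.6·18.8·0.37] = 1365.17 + 438.478 = 1803.65.
Because errors are independent across components, Cov(Tᵢ,Tⱼ) = Cov(Xᵢ,Xⱼ); the off-diagonal part of the true-score variance is the same as above.
True-score variance = [0.9²·20.6²·0.87 + 1.7²·18.8²·0.86] + 438.478 = 1177.49 + 438.478 = 1615.96.
Reliability = 1615.96 / 1803.65 = 0.896.

0.896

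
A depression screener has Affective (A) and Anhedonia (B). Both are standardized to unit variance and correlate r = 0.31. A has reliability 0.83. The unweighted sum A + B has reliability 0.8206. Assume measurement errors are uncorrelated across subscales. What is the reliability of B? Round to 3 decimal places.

Var(A+B) = 2 + 2·0.31 = 2.620.
True-score variance = ρ_A + ρ_B + 2·0.31, so 0.8206 = (0.83 + ρ_B + 0.62) / 2.620.
ρ_B = 0.8206·2.620 − 0.83 − 0.62 = 0.700.

0.700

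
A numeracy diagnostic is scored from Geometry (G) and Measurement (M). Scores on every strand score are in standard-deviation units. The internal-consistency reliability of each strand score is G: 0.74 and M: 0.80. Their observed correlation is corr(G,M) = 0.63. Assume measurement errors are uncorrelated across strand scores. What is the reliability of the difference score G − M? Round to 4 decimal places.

Var(G−M) = 1 + 1 − 2·0.63 = 2 − 1.26 = 0.74.
With uncorrelated errors the cross-covariances are all true-score covariance, so they carry over unchanged; only the diagonal terms shrink to ρᵢσᵢ².
True-score variance = [0.74 + 0.80] − 1.26 = 1.54 − 1.26 = 0.28.
Reliability = 0.28 / 0.74 = 0.3784.

0.3784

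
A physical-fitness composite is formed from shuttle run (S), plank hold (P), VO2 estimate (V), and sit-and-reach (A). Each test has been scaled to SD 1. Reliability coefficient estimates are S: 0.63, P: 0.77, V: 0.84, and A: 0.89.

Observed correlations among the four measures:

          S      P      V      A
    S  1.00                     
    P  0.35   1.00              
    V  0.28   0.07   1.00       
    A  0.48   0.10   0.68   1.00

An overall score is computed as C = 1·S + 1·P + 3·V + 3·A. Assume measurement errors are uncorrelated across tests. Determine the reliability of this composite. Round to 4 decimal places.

Var(C) = 1 + 1 + 3² + 3² + 2·[0.35 + 3·0.28 + 3·0.48 + 3·0.07 + 3·0.10 + 9·0.68] = 20 + 18.52 = 38.52.
Under uncorrelated errors the observed covariances equal the true-score covariances, so only the own-variance terms attenuate.
True-score variance = [0.63 + 0.77 + 3²·0.84 + 3²·0.89] + 18.52 = 16.97 + 18.52 = 35.49.
Reliability = 35.49 / 38.52 = 0.9213.

0.9213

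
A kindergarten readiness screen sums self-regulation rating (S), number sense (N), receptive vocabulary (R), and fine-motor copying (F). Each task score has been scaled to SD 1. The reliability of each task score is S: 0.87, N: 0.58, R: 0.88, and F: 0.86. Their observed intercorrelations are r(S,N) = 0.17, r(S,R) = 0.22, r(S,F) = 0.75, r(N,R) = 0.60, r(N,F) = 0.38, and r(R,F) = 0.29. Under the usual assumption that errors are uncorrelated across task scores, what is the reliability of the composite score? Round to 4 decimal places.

0.9082

Var(S+N+R+F) = 4 + 2·[0.17 + 0.22 + 0.75 + 0.60 + 0.38 + 0.29] = 4 + 4.82 = 8.82.
Under uncorrelated errors the observed covariances equal the true-score covariances, so only the own-variance terms attenuate.
True-score variance = [0.87 + 0.58 + 0.88 + 0.86] + 4.82 = 3.19 + 4.82 = 8.01.
Reliability = 8.01 / 8.82 = 0.9082.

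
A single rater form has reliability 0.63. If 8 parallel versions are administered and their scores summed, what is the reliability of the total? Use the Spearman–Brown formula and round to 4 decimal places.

0.9316

ρ_k = kρ / (1 + (k−1)ρ) = 8·0.63 / (1 + 7·0.63) = 5.040 / 5.410 = 0.9316.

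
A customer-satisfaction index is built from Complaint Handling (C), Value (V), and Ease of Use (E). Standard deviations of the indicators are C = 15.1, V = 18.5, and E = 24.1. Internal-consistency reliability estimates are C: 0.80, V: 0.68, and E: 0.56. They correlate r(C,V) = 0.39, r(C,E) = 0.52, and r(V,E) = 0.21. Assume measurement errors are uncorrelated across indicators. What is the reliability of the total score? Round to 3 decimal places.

0.788

Var(C+V+E) = 15.1² + 18.5² + 24.1² + 2·[15.1·18.5·0.39 + 15.1·24.1·0.52 + 18.5·24.1·0.21] = 1151.07 + 783.616 = 1934.69.
With uncorrelated errors the cross-covariances are all true-score covariance, so they carry over unchanged; only the diagonal terms shrink to ρᵢσᵢ².
True-score variance = [15.1²·0.80 + 18.5²·0.68 + 24.1²·0.56] + 783.616 = 740.392 + 783.616 = 1524.01.
Reliability = 1524.01 / 1934.69 = 0.788.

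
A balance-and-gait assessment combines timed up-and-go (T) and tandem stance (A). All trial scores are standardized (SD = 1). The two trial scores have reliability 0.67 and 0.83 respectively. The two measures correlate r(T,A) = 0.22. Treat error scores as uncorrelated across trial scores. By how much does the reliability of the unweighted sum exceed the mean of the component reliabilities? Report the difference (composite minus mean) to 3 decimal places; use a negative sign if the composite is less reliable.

Var(sum) = 2 + 0.44 = 2.44; true-score variance = 1.5 + 0.44 = 1.94; composite reliability = 0.7951.
Mean component reliability = 0.7500.
Difference = 0.7951 − 0.7500 = 0.045.

0.045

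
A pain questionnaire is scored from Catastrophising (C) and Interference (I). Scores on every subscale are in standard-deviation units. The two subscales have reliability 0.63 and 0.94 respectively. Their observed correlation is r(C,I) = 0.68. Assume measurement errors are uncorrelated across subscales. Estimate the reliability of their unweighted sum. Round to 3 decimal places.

0.872

Var(C+I) = 2 + 2·[0.68] = 2 + 1.36 = 3.36.
With uncorrelated errors the cross-covariances are all true-score covariance, so they carry over unchanged; only the diagonal terms shrink to ρᵢσᵢ².
True-score variance = [0.63 + 0.94] + 1.36 = 1.57 + 1.36 = 2.93.
Reliability = 2.93 / 3.36 = 0.872.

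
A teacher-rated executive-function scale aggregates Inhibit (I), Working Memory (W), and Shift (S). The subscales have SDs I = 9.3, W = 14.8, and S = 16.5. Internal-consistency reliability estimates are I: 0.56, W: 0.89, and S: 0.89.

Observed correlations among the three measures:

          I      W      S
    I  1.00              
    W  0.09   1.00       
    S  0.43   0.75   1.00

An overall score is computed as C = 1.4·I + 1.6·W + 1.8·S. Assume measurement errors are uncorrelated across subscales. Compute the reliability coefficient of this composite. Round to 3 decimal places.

Var(C) = 1.4²·9.3² + 1.6²·14.8² + 1.8²·16.5² + 2·[2.24·9.3·14.8·0.09 + 2.52·9.3·16.5·0.43 + 2.88·14.8·16.5·0.75] = 1612.35 + 1443 = 3055.35.
Because errors are independent across components, Cov(Tᵢ,Tⱼ) = Cov(Xᵢ,Xⱼ); the off-diagonal part of the true-score variance is the same as above.
True-score variance = [1.4²·9.3²·0.56 + 1.6²·14.8²·0.89 + 1.8²·16.5²·0.89] + 1443 = 1379.05 + 1443 = 2822.05.
Reliability = 2822.05 / 3055.35 = 0.924.

0.924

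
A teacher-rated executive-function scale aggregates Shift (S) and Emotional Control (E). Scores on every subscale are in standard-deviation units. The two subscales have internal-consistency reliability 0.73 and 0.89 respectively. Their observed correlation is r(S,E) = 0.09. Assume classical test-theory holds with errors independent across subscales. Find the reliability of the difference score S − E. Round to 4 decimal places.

Var(S−E) = 1 + 1 − 2·0.09 = 2 − 0.18 = 1.82.
Because errors are independent across components, Cov(Tᵢ,Tⱼ) = Cov(Xᵢ,Xⱼ); the off-diagonal part of the true-score variance is the same as above.
True-score variance = [0.73 + 0.89] − 0.18 = 1.62 − 0.18 = 1.44.
Reliability = 1.44 / 1.82 = 0.7912.

0.7912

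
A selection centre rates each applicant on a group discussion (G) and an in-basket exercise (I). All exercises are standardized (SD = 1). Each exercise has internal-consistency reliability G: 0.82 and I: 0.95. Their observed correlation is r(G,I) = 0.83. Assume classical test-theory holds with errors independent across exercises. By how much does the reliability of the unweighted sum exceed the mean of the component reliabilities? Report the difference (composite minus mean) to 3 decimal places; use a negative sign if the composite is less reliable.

Var(sum) = 2 + 1.66 = 3.66; true-score variance = 1.77 + 1.66 = 3.43; composite reliability = 0.9372.
Mean component reliability = 0.8850.
Difference = 0.9372 − 0.8850 = 0.052.

0.052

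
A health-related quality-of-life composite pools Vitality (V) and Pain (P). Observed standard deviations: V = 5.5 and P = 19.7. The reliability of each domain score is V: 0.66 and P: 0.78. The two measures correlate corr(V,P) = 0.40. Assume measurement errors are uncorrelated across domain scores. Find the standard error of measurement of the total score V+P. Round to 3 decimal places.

9.781

Var(total) = 418.34 + 86.68 = 505.02.
True-score variance = 322.675 + 86.68 = 409.355, so reliability = 0.8106.
Error variance = 505.02 − 409.355 = 95.6648; SEM = √95.6648 = 9.781.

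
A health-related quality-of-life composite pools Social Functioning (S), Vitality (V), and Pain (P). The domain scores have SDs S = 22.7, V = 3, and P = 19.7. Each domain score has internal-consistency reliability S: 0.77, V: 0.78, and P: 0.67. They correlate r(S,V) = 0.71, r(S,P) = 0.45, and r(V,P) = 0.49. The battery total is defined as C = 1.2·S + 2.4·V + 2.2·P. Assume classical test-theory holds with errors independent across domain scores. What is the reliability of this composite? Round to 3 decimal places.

0.814

Var(C) = 1.2²·22.7² + 2.4²·3² + 2.2²·19.7² + 2·[2.88·22.7·3·0.71 + 2.64·22.7·19.7·0.45 + 5.28·3·19.7·0.49] = 2672.21 + 1646.83 = 4319.05.
Under uncorrelated errors the observed covariances equal the true-score covariances, so only the own-variance terms attenuate.
True-score variance = [1.2²·22.7²·0.77 + 2.4²·3²·0.78 + 2.2²·19.7²·0.67] + 1646.83 = 1870.29 + 1646.83 = 3517.12.
Reliability = 3517.12 / 4319.05 = 0.814.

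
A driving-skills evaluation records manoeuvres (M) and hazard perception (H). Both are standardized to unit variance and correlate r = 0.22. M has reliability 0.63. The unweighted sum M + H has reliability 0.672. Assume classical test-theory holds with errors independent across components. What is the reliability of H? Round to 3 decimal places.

Var(M+H) = 2 + 2·0.22 = 2.440.
True-score variance = ρ_M + ρ_H + 2·0.22, so 0.672 = (0.63 + ρ_H + 0.44) / 2.440.
ρ_H = 0.672·2.440 − 0.63 − 0.44 = 0.570.

0.570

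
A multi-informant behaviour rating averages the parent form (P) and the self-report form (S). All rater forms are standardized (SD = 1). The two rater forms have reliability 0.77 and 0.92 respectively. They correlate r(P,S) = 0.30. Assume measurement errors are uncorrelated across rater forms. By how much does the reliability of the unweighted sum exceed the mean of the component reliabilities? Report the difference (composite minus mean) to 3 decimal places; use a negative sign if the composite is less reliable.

Var(sum) = 2 + 0.6 = 2.6; true-score variance = 1.69 + 0.6 = 2.29; composite reliability = 0.8808.
Mean component reliability = 0.8450.
Difference = 0.8808 − 0.8450 = 0.036.

0.036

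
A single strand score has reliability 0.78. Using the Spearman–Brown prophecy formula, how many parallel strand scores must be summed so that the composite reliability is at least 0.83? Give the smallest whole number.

2

k ≥ ρ*(1−ρ₁)/(ρ₁(1−ρ*)) = 0.83·0.22 / (0.78·0.17) = 1.377.
Smallest integer k = 2.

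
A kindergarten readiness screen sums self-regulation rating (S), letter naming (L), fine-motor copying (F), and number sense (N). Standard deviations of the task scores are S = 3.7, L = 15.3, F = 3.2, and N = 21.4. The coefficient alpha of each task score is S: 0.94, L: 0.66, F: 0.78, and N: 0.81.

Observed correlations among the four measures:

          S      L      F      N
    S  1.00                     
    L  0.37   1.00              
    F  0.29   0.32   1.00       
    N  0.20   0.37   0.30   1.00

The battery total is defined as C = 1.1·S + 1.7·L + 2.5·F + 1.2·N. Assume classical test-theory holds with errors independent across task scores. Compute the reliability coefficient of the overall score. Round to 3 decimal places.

0.839

Var(C) = 1.1²·3.7² + 1.7²·15.3² + 2.5²·3.2² + 1.2²·21.4² + 2·[1.87·3.7·15.3·0.37 + 2.75·3.7·3.2·0.29 + 1.32·3.7·21.4·0.20 + 4.25·15.3·3.2·0.32 + 2.04·15.3·21.4·0.37 + 3·3.2·21.4·0.30] = 1416.55 + 889.737 = 2306.28.
With uncorrelated errors the cross-covariances are all true-score covariance, so they carry over unchanged; only the diagonal terms shrink to ρᵢσᵢ².
True-score variance = [1.1²·3.7²·0.94 + 1.7²·15.3²·0.66 + 2.5²·3.2²·0.78 + 1.2²·21.4²·0.81] + 889.737 = 1046.16 + 889.737 = 1935.9.
Reliability = 1935.9 / 2306.28 = 0.839.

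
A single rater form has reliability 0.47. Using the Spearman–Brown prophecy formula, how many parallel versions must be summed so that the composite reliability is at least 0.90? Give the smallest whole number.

k ≥ ρ*(1−ρ₁)/(ρ₁(1−ρ*)) = 0.90·0.53 / (0.47·0.10) = 10.149.
Smallest integer k = 11.

11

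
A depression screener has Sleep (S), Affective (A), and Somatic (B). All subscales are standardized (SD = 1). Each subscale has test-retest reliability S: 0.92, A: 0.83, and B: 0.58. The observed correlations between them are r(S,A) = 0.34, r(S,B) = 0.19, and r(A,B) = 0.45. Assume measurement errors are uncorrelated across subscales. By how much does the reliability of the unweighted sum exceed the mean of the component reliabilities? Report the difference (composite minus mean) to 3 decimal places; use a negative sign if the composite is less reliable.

0.088

Var(sum) = 3 + 1.96 = 4.96; true-score variance = 2.33 + 1.96 = 4.29; composite reliability = 0.8649.
Mean component reliability = 0.7767.
Difference = 0.8649 − 0.7767 = 0.088.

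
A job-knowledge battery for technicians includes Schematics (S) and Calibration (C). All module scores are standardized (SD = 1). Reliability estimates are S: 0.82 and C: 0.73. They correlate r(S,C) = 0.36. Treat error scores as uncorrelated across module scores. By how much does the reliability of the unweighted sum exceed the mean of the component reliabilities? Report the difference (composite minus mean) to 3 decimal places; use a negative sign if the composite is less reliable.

Var(sum) = 2 + 0.72 = 2.72; true-score variance = 1.55 + 0.72 = 2.27; composite reliability = 0.8346.
Mean component reliability = 0.7750.
Difference = 0.8346 − 0.7750 = 0.060.

0.060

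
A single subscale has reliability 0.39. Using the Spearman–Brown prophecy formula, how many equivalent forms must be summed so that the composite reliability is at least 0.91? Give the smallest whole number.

k ≥ ρ*(1−ρ₁)/(ρ₁(1−ρ*)) = 0.91·0.61 / (0.39·0.09) = 15.815.
Smallest integer k = 16.

16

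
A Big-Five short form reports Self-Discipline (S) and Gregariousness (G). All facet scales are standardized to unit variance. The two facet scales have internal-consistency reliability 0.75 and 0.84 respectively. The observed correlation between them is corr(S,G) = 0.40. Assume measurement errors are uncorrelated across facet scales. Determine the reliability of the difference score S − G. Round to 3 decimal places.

0.658

Var(S−G) = 1 + 1 − 2·0.40 = 2 − 0.8 = 1.2.
Under uncorrelated errors the observed covariances equal the true-score covariances, so only the own-variance terms attenuate.
True-score variance = [0.75 + 0.84] − 0.8 = 1.59 − 0.8 = 0.79.
Reliability = 0.79 / 1.2 = 0.658.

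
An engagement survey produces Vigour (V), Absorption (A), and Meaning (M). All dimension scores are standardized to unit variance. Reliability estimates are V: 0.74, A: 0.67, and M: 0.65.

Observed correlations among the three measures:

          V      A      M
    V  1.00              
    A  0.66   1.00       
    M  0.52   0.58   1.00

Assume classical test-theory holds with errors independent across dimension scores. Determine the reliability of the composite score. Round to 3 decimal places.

0.856

Var(V+A+M) = 3 + 2·[0.66 + 0.52 + 0.58] = 3 + 3.52 = 6.52.
Under uncorrelated errors the observed covariances equal the true-score covariances, so only the own-variance terms attenuate.
True-score variance = [0.74 + 0.67 + 0.65] + 3.52 = 2.06 + 3.52 = 5.58.
Reliability = 5.58 / 6.52 = 0.856.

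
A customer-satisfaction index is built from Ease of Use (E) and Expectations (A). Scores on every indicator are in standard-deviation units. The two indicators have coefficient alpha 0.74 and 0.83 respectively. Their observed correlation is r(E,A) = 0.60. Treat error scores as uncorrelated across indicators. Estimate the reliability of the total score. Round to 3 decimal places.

0.866

Var(E+A) = 2 + 2·[0.60] = 2 + 1.2 = 3.2.
Under uncorrelated errors the observed covariances equal the true-score covariances, so only the own-variance terms attenuate.
True-score variance = [0.74 + 0.83] + 1.2 = 1.57 + 1.2 = 2.77.
Reliability = 2.77 / 3.2 = 0.866.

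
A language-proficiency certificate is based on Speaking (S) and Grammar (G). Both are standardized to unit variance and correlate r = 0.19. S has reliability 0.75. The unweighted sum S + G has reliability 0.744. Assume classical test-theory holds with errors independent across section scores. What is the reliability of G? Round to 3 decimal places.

Var(S+G) = 2 + 2·0.19 = 2.380.
True-score variance = ρ_S + ρ_G + 2·0.19, so 0.744 = (0.75 + ρ_G + 0.38) / 2.380.
ρ_G = 0.744·2.380 − 0.75 − 0.38 = 0.641.

0.641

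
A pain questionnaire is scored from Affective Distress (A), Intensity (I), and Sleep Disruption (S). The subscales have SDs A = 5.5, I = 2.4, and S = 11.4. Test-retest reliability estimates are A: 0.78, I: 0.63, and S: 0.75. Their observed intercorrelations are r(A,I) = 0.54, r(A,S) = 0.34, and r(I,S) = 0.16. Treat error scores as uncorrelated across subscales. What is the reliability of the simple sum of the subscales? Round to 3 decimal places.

0.822

Var(A+I+S) = 5.5² + 2.4² + 11.4² + 2·[5.5·2.4·0.54 + 5.5·11.4·0.34 + 2.4·11.4·0.16] = 165.97 + 65.6472 = 231.617.
Because errors are independent across components, Cov(Tᵢ,Tⱼ) = Cov(Xᵢ,Xⱼ); the off-diagonal part of the true-score variance is the same as above.
True-score variance = [5.5²·0.78 + 2.4²·0.63 + 11.4²·0.75] + 65.6472 = 124.694 + 65.6472 = 190.341.
Reliability = 190.341 / 231.617 = 0.822.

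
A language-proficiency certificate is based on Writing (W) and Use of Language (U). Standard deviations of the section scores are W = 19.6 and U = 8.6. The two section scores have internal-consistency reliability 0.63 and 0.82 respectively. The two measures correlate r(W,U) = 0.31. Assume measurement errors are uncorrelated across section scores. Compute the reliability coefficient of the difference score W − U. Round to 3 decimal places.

0.560

Var(W−U) = 19.6² + 8.6² − 2·19.6·8.6·0.31 = 458.12 − 104.507 = 353.613.
Because errors are independent across components, Cov(Tᵢ,Tⱼ) = Cov(Xᵢ,Xⱼ); the off-diagonal part of the true-score variance is the same as above.
True-score variance = [19.6²·0.63 + 8.6²·0.82] − 104.507 = 302.668 − 104.507 = 198.161.
Reliability = 198.161 / 353.613 = 0.560.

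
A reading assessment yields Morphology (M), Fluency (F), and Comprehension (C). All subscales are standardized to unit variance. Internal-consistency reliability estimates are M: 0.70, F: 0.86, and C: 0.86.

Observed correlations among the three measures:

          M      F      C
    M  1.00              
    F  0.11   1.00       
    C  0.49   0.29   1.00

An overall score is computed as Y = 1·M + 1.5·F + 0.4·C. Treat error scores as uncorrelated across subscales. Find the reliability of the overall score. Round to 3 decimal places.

0.858

Var(Y) = 1 + 1.5² + 0.4² + 2·[1.5·0.11 + 0.4·0.49 + 0.6·0.29] = 3.41 + 1.07 = 4.48.
Under uncorrelated errors the observed covariances equal the true-score covariances, so only the own-variance terms attenuate.
True-score variance = [0.70 + 1.5²·0.86 + 0.4²·0.86] + 1.07 = 2.7726 + 1.07 = 3.8426.
Reliability = 3.8426 / 4.48 = 0.858.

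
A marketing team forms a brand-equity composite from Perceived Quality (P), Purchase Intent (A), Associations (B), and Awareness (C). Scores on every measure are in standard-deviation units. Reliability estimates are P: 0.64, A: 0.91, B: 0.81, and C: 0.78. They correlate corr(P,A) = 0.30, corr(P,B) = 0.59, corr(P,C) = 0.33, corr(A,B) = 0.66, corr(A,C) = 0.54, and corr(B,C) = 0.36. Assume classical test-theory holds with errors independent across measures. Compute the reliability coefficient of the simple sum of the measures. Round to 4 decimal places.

0.9100

Var(P+A+B+C) = 4 + 2·[0.30 + 0.59 + 0.33 + 0.66 + 0.54 + 0.36] = 4 + 5.56 = 9.56.
Because errors are independent across components, Cov(Tᵢ,Tⱼ) = Cov(Xᵢ,Xⱼ); the off-diagonal part of the true-score variance is the same as above.
True-score variance = [0.64 + 0.91 + 0.81 + 0.78] + 5.56 = 3.14 + 5.56 = 8.7.
Reliability = 8.7 / 9.56 = 0.9100.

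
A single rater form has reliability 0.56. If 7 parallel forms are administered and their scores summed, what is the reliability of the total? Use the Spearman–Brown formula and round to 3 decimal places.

ρ_k = kρ / (1 + (k−1)ρ) = 7·0.56 / (1 + 6·0.56) = 3.920 / 4.360 = 0.899.

0.899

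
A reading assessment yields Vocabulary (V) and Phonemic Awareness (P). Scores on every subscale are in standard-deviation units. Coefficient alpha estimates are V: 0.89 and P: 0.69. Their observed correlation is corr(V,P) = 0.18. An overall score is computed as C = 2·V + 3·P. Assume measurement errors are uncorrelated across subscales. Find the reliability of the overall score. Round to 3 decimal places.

0.787

Var(C) = 2² + 3² + 2·[6·0.18] = 13 + 2.16 = 15.16.
Under uncorrelated errors the observed covariances equal the true-score covariances, so only the own-variance terms attenuate.
True-score variance = [2²·0.89 + 3²·0.69] + 2.16 = 9.77 + 2.16 = 11.93.
Reliability = 11.93 / 15.16 = 0.787.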